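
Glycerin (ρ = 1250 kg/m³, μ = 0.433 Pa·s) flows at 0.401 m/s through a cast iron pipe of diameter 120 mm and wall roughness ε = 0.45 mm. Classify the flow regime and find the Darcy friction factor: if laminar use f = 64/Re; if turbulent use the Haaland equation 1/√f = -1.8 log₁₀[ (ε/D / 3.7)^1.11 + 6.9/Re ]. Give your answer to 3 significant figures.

Re = ρVD/μ = 1250·0.401·0.12/0.433 = 138.9.
Re < 2300 → laminar, so f = 64/Re = 0.4607 (roughness is irrelevant in laminar flow).

f ≈ 0.461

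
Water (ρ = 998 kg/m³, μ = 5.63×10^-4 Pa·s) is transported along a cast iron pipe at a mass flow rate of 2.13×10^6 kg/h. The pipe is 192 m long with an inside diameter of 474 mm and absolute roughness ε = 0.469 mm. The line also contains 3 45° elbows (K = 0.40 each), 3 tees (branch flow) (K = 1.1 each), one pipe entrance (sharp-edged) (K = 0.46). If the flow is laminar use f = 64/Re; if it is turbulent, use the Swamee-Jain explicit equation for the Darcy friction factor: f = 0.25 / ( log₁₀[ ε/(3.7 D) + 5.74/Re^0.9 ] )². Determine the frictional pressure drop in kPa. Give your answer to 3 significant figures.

ΔP ≈ 73.0 kPa

ṁ = 2.13×10^6 kg/h = 2.13×10^6/3600 = 591.7 kg/s.
A = πD²/4 = π(0.474)²/4 = 0.1765 m²; mean velocity V = ṁ/(ρA) = 591.7/(998 · 0.1765) = 3.36 m/s.
Reynolds number Re = ρVD/μ = 998 · 3.36 · 0.474 / 0.000563 = 2.823e+06.
Re > 4000 → turbulent. Relative roughness ε/D = 0.000469/0.474 = 0.000989. Swamee-Jain: f = 0.25/(log₁₀[0.000989/3.7 + 5.74/2.823e+06^0.9])² = 0.25/(log₁₀[0.000267 + 8.98e-06])² = 0.25/(-3.558)² = 0.01974.
Total minor-loss coefficient ΣK = 3·0.4 + 3·1.1 + 1·0.46 = 4.96.
ΔP = [f·L/D + ΣK]·(ρV²/2) = [0.01974·192/0.474 + 4.96]·(998·3.36²/2) = [7.997 + 4.96]·5632 = 7.298e+04 Pa.
ΔP = 7.298e+04 Pa = 73.0 kPa.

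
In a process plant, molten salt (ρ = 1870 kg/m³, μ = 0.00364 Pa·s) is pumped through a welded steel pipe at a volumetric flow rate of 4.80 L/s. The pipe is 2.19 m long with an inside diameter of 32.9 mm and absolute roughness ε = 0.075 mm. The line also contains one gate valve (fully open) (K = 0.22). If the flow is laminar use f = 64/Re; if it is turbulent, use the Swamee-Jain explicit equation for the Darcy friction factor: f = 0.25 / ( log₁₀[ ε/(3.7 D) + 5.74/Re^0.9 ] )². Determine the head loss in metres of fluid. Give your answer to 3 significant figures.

Q = 4.80 L/s = 4.80/1000 = 0.0048 m³/s.
Cross-sectional area A = πD²/4 = π(0.0329)²/4 = 0.0008501 m²; mean velocity V = Q/A = 0.0048/0.0008501 = 5.646 m/s.
Reynolds number Re = ρVD/μ = 1870 · 5.646 · 0.0329 / 0.00364 = 9.543e+04.
Re > 4000 → turbulent. Relative roughness ε/D = 7.5e-05/0.0329 = 0.00228. Swamee-Jain: f = 0.25/(log₁₀[0.00228/3.7 + 5.74/9.543e+04^0.9])² = 0.25/(log₁₀[0.000616 + 0.000189])² = 0.25/(-3.094)² = 0.02612.
Total minor-loss coefficient ΣK = 1·0.22 = 0.22.
ΔP = [f·L/D + ΣK]·(ρV²/2) = [0.02612·2.19/0.0329 + 0.22]·(1870·5.646²/2) = [1.738 + 0.22]·2.981e+04 = 5.838e+04 Pa.
Head loss h_f = ΔP/(ρg) = 5.838e+04/(1870·9.81) = 3.18 m.

h_f ≈ 3.18 m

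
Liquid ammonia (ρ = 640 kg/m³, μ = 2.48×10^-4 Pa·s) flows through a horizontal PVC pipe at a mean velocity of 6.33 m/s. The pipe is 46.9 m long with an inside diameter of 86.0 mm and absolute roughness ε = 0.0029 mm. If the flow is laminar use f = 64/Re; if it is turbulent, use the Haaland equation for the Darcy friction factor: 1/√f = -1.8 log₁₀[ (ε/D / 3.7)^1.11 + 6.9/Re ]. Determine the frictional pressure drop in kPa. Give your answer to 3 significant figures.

ΔP ≈ 82.1 kPa

Reynolds number Re = ρVD/μ = 640 · 6.33 · 0.086 / 0.000248 = 1.405e+06.
Re > 4000 → turbulent. Relative roughness ε/D = 2.9e-06/0.086 = 3.37e-05. Haaland: 1/√f = -1.8 log₁₀[(3.37e-05/3.7)^1.11 + 6.9/1.405e+06] = -1.8 log₁₀[2.54e-06 + 4.91e-06] = 9.23, so f = 0.01174.
Darcy-Weisbach: ΔP = f(L/D)(ρV²/2) = 0.01174·(46.9/0.086)·(640·6.33²/2) = 0.01174·545.3·1.282e+04 = 8.208e+04 Pa.
ΔP = 8.208e+04 Pa = 82.1 kPa.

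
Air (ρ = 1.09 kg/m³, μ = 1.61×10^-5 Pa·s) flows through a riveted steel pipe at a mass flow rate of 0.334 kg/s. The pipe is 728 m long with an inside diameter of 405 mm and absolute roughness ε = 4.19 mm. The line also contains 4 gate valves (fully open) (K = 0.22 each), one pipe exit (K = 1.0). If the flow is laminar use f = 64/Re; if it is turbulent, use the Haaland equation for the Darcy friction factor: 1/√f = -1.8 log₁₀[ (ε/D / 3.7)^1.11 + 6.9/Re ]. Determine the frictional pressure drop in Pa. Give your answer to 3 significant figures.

A = πD²/4 = π(0.405)²/4 = 0.1288 m²; mean velocity V = ṁ/(ρA) = 0.334/(1.09 · 0.1288) = 2.379 m/s.
Reynolds number Re = ρVD/μ = 1.09 · 2.379 · 0.405 / 1.61e-05 = 6.522e+04.
Re > 4000 → turbulent. Relative roughness ε/D = 0.00419/0.405 = 0.0103. Haaland: 1/√f = -1.8 log₁₀[(0.0103/3.7)^1.11 + 6.9/6.522e+04] = -1.8 log₁₀[0.00146 + 0.000106] = 5.047, so f = 0.03925.
Total minor-loss coefficient ΣK = 4·0.22 + 1·1 = 1.88.
ΔP = [f·L/D + ΣK]·(ρV²/2) = [0.03925·728/0.405 + 1.88]·(1.09·2.379²/2) = [70.56 + 1.88]·3.083 = 223.4 Pa.

ΔP ≈ 223 Pa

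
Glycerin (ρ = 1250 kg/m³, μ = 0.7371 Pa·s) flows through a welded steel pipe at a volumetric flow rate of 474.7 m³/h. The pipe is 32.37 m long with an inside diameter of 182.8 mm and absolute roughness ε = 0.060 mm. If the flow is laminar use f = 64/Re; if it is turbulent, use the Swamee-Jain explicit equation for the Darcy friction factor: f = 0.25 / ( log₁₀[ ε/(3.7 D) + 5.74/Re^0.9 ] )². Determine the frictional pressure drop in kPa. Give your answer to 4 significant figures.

Q = 474.7 m³/h = 474.7/3600 = 0.1319 m³/s.
Cross-sectional area A = πD²/4 = π(0.1828)²/4 = 0.02624 m²; mean velocity V = Q/A = 0.1319/0.02624 = 5.024 m/s.
Reynolds number Re = ρVD/μ = 1250 · 5.024 · 0.1828 / 0.737 = 1558.
Re < 2300 → laminar flow, so f = 64/Re = 64/1558 = 0.04109 (the turbulent correlation is not needed).
Darcy-Weisbach: ΔP = f(L/D)(ρV²/2) = 0.04109·(32.37/0.1828)·(1250·5.024²/2) = 0.04109·177.1·1.578e+04 = 1.148e+05 Pa.
ΔP = 1.148e+05 Pa = 114.8 kPa.

ΔP ≈ 114.8 kPa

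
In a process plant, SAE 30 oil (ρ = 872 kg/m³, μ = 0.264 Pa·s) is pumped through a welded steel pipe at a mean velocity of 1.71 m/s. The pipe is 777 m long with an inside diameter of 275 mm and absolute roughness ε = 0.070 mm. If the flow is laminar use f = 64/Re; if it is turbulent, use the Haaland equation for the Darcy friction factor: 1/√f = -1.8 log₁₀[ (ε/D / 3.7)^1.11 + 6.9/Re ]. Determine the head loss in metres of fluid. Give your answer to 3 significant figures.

Reynolds number Re = ρVD/μ = 872 · 1.71 · 0.275 / 0.264 = 1553.
Re < 2300 → laminar flow, so f = 64/Re = 64/1553 = 0.0412 (the turbulent correlation is not needed).
Darcy-Weisbach: ΔP = f(L/D)(ρV²/2) = 0.0412·(777/0.275)·(872·1.71²/2) = 0.0412·2825·1275 = 1.484e+05 Pa.
Head loss h_f = ΔP/(ρg) = 1.484e+05/(872·9.81) = 17.4 m.

h_f ≈ 17.4 m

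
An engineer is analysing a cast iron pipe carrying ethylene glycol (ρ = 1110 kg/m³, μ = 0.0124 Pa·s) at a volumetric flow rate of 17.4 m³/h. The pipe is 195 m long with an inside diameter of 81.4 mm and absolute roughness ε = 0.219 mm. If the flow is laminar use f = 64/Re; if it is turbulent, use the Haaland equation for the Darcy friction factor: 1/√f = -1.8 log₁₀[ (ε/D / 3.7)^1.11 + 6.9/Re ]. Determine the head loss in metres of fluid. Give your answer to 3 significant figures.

Q = 17.4 m³/h = 17.4/3600 = 0.004833 m³/s.
Cross-sectional area A = πD²/4 = π(0.0814)²/4 = 0.005204 m²; mean velocity V = Q/A = 0.004833/0.005204 = 0.9288 m/s.
Reynolds number Re = ρVD/μ = 1110 · 0.9288 · 0.0814 / 0.0124 = 6768.
Re > 4000 → turbulent. Relative roughness ε/D = 0.000219/0.0814 = 0.00269. Haaland: 1/√f = -1.8 log₁₀[(0.00269/3.7)^1.11 + 6.9/6768] = -1.8 log₁₀[0.000328 + 0.00102] = 5.167, so f = 0.03746.
Darcy-Weisbach: ΔP = f(L/D)(ρV²/2) = 0.03746·(195/0.0814)·(1110·0.9288²/2) = 0.03746·2396·478.8 = 4.296e+04 Pa.
Head loss h_f = ΔP/(ρg) = 4.296e+04/(1110·9.81) = 3.95 m.

h_f ≈ 3.95 m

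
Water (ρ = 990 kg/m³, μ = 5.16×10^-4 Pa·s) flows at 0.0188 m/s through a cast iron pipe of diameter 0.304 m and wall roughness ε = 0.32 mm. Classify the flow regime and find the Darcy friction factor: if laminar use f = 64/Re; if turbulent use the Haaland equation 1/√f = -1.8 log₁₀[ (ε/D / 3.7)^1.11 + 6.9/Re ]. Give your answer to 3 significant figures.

f ≈ 0.0315

Re = ρVD/μ = 990·0.0188·0.304/0.000516 = 1.097e+04.
Re > 4000 → turbulent. ε/D = 0.00032/0.304 = 0.00105; Haaland: 1/√f = -1.8 log₁₀[0.000116 + 0.000629] = 5.63, so f = 0.03155.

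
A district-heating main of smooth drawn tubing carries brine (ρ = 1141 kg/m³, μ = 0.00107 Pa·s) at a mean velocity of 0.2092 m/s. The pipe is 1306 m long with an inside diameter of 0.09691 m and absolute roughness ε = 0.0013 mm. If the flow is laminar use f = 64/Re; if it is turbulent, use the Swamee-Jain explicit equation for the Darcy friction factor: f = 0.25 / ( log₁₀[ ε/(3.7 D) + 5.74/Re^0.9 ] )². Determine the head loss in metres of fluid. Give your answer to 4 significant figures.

Reynolds number Re = ρVD/μ = 1141 · 0.2092 · 0.09691 / 0.00107 = 2.162e+04.
Re > 4000 → turbulent. Relative roughness ε/D = 1.3e-06/0.09691 = 1.34e-05. Swamee-Jain: f = 0.25/(log₁₀[1.34e-05/3.7 + 5.74/2.162e+04^0.9])² = 0.25/(log₁₀[3.63e-06 + 0.00072])² = 0.25/(-3.14)² = 0.02535.
Darcy-Weisbach: ΔP = f(L/D)(ρV²/2) = 0.02535·(1306/0.09691)·(1141·0.2092²/2) = 0.02535·1.348e+04·24.97 = 8530 Pa.
Head loss h_f = ΔP/(ρg) = 8530/(1141·9.81) = 0.7621 m.

h_f ≈ 0.7621 m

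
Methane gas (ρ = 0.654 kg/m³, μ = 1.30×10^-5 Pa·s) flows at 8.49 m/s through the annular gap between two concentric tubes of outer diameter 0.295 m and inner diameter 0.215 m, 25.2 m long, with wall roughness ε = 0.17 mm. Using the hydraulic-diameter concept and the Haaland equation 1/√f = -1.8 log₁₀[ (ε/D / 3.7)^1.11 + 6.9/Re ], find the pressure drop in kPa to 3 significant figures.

Hydraulic diameter D_h = 4A/P = D_o - D_i = 0.295 - 0.215 = 0.08 m.
Re = ρVD_h/μ = 0.654·8.49·0.08/1.3e-05 = 3.417e+04.
ε/D_h = 0.00017/0.08 = 0.00213; Haaland gives 1/√f = -1.8 log₁₀[0.000253+0.000202] = 6.016, so f = 0.02763.
ΔP = f(L/D_h)(ρV²/2) = 0.02763·25.2/0.08·23.57 = 205.1 Pa.
ΔP = 0.205 kPa.

ΔP ≈ 0.205 kPa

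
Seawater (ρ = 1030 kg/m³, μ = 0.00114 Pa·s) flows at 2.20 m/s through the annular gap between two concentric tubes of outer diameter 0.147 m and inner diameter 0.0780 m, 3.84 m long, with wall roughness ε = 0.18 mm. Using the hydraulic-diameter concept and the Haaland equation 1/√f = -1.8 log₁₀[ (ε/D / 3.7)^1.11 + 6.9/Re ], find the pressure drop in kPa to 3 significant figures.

Hydraulic diameter D_h = 4A/P = D_o - D_i = 0.147 - 0.078 = 0.069 m.
Re = ρVD_h/μ = 1030·2.2·0.069/0.00114 = 1.372e+05.
ε/D_h = 0.00018/0.069 = 0.00261; Haaland gives 1/√f = -1.8 log₁₀[0.000317+5.03e-05] = 6.182, so f = 0.02616.
ΔP = f(L/D_h)(ρV²/2) = 0.02616·3.84/0.069·2493 = 3629 Pa.
ΔP = 3.63 kPa.

ΔP ≈ 3.63 kPa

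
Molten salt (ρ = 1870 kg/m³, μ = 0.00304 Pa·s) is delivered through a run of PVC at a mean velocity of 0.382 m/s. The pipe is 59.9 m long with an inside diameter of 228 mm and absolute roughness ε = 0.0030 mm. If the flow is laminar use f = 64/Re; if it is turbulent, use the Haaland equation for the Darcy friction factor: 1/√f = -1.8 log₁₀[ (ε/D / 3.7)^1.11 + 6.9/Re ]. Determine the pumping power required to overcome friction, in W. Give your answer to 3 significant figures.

Reynolds number Re = ρVD/μ = 1870 · 0.382 · 0.228 / 0.00304 = 5.358e+04.
Re > 4000 → turbulent. Relative roughness ε/D = 3e-06/0.228 = 1.32e-05. Haaland: 1/√f = -1.8 log₁₀[(1.32e-05/3.7)^1.11 + 6.9/5.358e+04] = -1.8 log₁₀[8.95e-07 + 0.000129] = 6.997, so f = 0.02043.
Darcy-Weisbach: ΔP = f(L/D)(ρV²/2) = 0.02043·(59.9/0.228)·(1870·0.382²/2) = 0.02043·262.7·136.4 = 732.2 Pa.
Q = V·A = 0.382·0.04083 = 0.0156 m³/s.
Pumping power P = QΔP = 0.0156·732.2 = 11.42 W = 11.4 W.

P ≈ 11.4 W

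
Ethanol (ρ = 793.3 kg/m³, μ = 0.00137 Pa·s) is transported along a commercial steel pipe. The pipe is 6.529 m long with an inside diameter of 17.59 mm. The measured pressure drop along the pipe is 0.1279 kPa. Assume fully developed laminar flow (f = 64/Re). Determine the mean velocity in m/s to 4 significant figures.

For laminar flow, f = 64/Re with Re = ρVD/μ, so Darcy-Weisbach reduces to ΔP = 32μLV/D². Solving for V: V = ΔP·D²/(32μL) = 127.9·(0.01759)²/(32·0.00137·6.529) = 0.1383 m/s.
Check: Re = ρVD/μ = 793.3·0.1383·0.01759/0.00137 = 1408 < 2300, so the laminar assumption holds.

V ≈ 0.1383 m/s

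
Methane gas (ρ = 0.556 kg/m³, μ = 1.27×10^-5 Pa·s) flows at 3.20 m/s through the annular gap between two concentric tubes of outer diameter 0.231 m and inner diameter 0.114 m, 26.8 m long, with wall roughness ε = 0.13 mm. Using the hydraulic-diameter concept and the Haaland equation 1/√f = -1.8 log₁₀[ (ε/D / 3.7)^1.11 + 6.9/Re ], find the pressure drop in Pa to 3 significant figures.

Hydraulic diameter D_h = 4A/P = D_o - D_i = 0.231 - 0.114 = 0.117 m.
Re = ρVD_h/μ = 0.556·3.2·0.117/1.27e-05 = 1.639e+04.
ε/D_h = 0.00013/0.117 = 0.00111; Haaland gives 1/√f = -1.8 log₁₀[0.000123+0.000421] = 5.876, so f = 0.02896.
ΔP = f(L/D_h)(ρV²/2) = 0.02896·26.8/0.117·2.847 = 18.89 Pa.

ΔP ≈ 18.9 Pa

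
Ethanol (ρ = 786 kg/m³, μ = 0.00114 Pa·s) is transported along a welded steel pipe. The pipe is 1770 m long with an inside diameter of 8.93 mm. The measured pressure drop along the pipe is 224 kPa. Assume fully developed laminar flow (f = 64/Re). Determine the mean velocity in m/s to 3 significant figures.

V ≈ 0.277 m/s

For laminar flow, f = 64/Re with Re = ρVD/μ, so Darcy-Weisbach reduces to ΔP = 32μLV/D². Solving for V: V = ΔP·D²/(32μL) = 2.24e+05·(0.00893)²/(32·0.00114·1770) = 0.2766 m/s.
Check: Re = ρVD/μ = 786·0.2766·0.00893/0.00114 = 1703 < 2300, so the laminar assumption holds.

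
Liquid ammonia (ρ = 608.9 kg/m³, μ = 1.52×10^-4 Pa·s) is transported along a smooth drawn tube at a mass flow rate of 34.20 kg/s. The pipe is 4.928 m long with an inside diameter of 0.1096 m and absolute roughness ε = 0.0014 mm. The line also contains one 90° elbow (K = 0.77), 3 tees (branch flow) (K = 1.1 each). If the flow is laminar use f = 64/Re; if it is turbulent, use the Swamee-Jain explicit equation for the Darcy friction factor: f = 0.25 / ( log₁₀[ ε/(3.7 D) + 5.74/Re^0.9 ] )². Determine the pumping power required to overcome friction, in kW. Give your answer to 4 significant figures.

A = πD²/4 = π(0.1096)²/4 = 0.009434 m²; mean velocity V = ṁ/(ρA) = 34.2/(608.9 · 0.009434) = 5.953 m/s.
Reynolds number Re = ρVD/μ = 608.9 · 5.953 · 0.1096 / 0.000152 = 2.614e+06.
Re > 4000 → turbulent. Relative roughness ε/D = 1.4e-06/0.1096 = 1.28e-05. Swamee-Jain: f = 0.25/(log₁₀[1.28e-05/3.7 + 5.74/2.614e+06^0.9])² = 0.25/(log₁₀[3.45e-06 + 9.62e-06])² = 0.25/(-4.884)² = 0.01048.
Total minor-loss coefficient ΣK = 1·0.77 + 3·1.1 = 4.07.
ΔP = [f·L/D + ΣK]·(ρV²/2) = [0.01048·4.928/0.1096 + 4.07]·(608.9·5.953²/2) = [0.4713 + 4.07]·1.079e+04 = 4.9e+04 Pa.
Q = ṁ/ρ = 34.2/608.9 = 0.05617 m³/s.
Pumping power P = QΔP = 0.05617·4.9e+04 = 2752.4 W = 2.752 kW.

P ≈ 2.752 kW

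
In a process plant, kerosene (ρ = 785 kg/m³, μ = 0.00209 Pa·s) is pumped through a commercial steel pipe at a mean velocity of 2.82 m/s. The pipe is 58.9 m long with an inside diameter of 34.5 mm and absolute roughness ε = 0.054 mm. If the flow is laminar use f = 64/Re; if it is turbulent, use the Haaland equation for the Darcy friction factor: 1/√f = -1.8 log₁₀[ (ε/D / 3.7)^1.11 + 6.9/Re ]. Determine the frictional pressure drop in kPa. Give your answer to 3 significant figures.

Reynolds number Re = ρVD/μ = 785 · 2.82 · 0.0345 / 0.00209 = 3.654e+04.
Re > 4000 → turbulent. Relative roughness ε/D = 5.4e-05/0.0345 = 0.00157. Haaland: 1/√f = -1.8 log₁₀[(0.00157/3.7)^1.11 + 6.9/3.654e+04] = -1.8 log₁₀[0.00018 + 0.000189] = 6.18, so f = 0.02619.
Darcy-Weisbach: ΔP = f(L/D)(ρV²/2) = 0.02619·(58.9/0.0345)·(785·2.82²/2) = 0.02619·1707·3121 = 1.395e+05 Pa.
ΔP = 1.395e+05 Pa = 140 kPa.

ΔP ≈ 140 kPa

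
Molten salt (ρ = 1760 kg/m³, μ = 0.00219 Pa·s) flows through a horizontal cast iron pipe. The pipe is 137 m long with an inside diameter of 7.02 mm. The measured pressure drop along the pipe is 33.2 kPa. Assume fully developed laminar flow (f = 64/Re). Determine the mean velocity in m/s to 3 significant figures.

For laminar flow, f = 64/Re with Re = ρVD/μ, so Darcy-Weisbach reduces to ΔP = 32μLV/D². Solving for V: V = ΔP·D²/(32μL) = 3.32e+04·(0.00702)²/(32·0.00219·137) = 0.1704 m/s.
Check: Re = ρVD/μ = 1760·0.1704·0.00702/0.00219 = 961.4 < 2300, so the laminar assumption holds.

V ≈ 0.170 m/s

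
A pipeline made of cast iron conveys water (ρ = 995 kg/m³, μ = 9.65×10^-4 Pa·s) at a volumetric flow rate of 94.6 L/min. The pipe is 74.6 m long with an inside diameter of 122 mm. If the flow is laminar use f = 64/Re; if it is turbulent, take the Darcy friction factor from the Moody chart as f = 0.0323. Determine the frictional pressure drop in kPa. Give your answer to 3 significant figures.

ΔP ≈ 0.179 kPa

Q = 94.6 L/min = 94.6/60000 = 0.001577 m³/s.
Cross-sectional area A = πD²/4 = π(0.122)²/4 = 0.01169 m²; mean velocity V = Q/A = 0.001577/0.01169 = 0.1349 m/s.
Reynolds number Re = ρVD/μ = 995 · 0.1349 · 0.122 / 0.000965 = 1.697e+04.
Re > 4000 → turbulent; use the Moody-chart value f = 0.0323.
Darcy-Weisbach: ΔP = f(L/D)(ρV²/2) = 0.0323·(74.6/0.122)·(995·0.1349²/2) = 0.0323·611.5·9.05 = 178.7 Pa.
ΔP = 178.7 Pa = 0.179 kPa.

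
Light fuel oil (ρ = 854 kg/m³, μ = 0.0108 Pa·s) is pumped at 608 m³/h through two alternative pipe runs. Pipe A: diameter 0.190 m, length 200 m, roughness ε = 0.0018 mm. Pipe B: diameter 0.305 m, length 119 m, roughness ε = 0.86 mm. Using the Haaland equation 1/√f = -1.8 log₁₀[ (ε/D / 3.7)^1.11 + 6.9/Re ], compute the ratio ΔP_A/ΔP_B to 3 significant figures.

ΔP_A/ΔP_B ≈ 11.8

Pipe A: V = Q/A = 0.1689/0.02835 = 5.957 m/s; Re = 8.949e+04; ε/D = 9.47e-06; Haaland → f = 0.01828; ΔP_A = f(L/D)(ρV²/2) = 2.915e+05 Pa.
Pipe B: V = Q/A = 0.1689/0.07306 = 2.312 m/s; Re = 5.575e+04; ε/D = 0.00282; Haaland → f = 0.02786; ΔP_B = f(L/D)(ρV²/2) = 2.481e+04 Pa.
ΔP_A/ΔP_B = 2.915e+05/2.481e+04 = 11.8.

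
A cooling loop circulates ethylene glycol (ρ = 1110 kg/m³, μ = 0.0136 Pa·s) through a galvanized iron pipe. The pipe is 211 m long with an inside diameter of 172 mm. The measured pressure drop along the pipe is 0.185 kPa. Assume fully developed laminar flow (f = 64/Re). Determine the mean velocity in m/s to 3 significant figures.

For laminar flow, f = 64/Re with Re = ρVD/μ, so Darcy-Weisbach reduces to ΔP = 32μLV/D². Solving for V: V = ΔP·D²/(32μL) = 185·(0.172)²/(32·0.0136·211) = 0.0596 m/s.
Check: Re = ρVD/μ = 1110·0.0596·0.172/0.0136 = 836.7 < 2300, so the laminar assumption holds.

V ≈ 0.0596 m/s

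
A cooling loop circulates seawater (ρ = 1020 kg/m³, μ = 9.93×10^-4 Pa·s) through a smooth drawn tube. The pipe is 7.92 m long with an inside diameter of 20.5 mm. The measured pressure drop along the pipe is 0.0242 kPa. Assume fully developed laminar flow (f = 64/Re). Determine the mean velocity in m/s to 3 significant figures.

V ≈ 0.0404 m/s

For laminar flow, f = 64/Re with Re = ρVD/μ, so Darcy-Weisbach reduces to ΔP = 32μLV/D². Solving for V: V = ΔP·D²/(32μL) = 24.2·(0.0205)²/(32·0.000993·7.92) = 0.04041 m/s.
Check: Re = ρVD/μ = 1020·0.04041·0.0205/0.000993 = 850.9 < 2300, so the laminar assumption holds.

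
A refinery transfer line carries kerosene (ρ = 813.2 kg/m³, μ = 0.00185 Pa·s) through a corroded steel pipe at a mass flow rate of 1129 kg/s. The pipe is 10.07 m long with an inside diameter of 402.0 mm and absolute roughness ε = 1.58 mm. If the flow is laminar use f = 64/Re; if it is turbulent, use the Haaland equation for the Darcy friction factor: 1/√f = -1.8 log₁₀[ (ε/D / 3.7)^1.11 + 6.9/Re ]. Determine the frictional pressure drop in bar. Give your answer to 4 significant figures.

ΔP ≈ 0.3458 bar

A = πD²/4 = π(0.402)²/4 = 0.1269 m²; mean velocity V = ṁ/(ρA) = 1129/(813.2 · 0.1269) = 10.94 m/s.
Reynolds number Re = ρVD/μ = 813.2 · 10.94 · 0.402 / 0.00185 = 1.933e+06.
Re > 4000 → turbulent. Relative roughness ε/D = 0.00158/0.402 = 0.00393. Haaland: 1/√f = -1.8 log₁₀[(0.00393/3.7)^1.11 + 6.9/1.933e+06] = -1.8 log₁₀[0.0005 + 3.57e-06] = 5.936, so f = 0.02838.
Darcy-Weisbach: ΔP = f(L/D)(ρV²/2) = 0.02838·(10.07/0.402)·(813.2·10.94²/2) = 0.02838·25.05·4.865e+04 = 3.458e+04 Pa.
ΔP = 3.458e+04 Pa = 0.3458 bar.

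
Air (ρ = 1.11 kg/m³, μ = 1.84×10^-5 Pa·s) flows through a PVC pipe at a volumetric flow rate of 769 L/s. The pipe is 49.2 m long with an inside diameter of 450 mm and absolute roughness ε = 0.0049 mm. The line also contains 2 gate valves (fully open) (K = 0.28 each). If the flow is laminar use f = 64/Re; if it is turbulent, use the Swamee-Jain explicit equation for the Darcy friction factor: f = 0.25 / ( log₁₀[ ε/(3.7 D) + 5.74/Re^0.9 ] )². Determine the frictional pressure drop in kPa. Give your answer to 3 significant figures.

ΔP ≈ 0.0313 kPa

Q = 769 L/s = 769/1000 = 0.769 m³/s.
Cross-sectional area A = πD²/4 = π(0.45)²/4 = 0.159 m²; mean velocity V = Q/A = 0.769/0.159 = 4.835 m/s.
Reynolds number Re = ρVD/μ = 1.11 · 4.835 · 0.45 / 1.84e-05 = 1.313e+05.
Re > 4000 → turbulent. Relative roughness ε/D = 4.9e-06/0.45 = 1.09e-05. Swamee-Jain: f = 0.25/(log₁₀[1.09e-05/3.7 + 5.74/1.313e+05^0.9])² = 0.25/(log₁₀[2.94e-06 + 0.000142])² = 0.25/(-3.839)² = 0.01697.
Total minor-loss coefficient ΣK = 2·0.28 = 0.56.
ΔP = [f·L/D + ΣK]·(ρV²/2) = [0.01697·49.2/0.45 + 0.56]·(1.11·4.835²/2) = [1.855 + 0.56]·12.98 = 31.34 Pa.
ΔP = 31.34 Pa = 0.0313 kPa.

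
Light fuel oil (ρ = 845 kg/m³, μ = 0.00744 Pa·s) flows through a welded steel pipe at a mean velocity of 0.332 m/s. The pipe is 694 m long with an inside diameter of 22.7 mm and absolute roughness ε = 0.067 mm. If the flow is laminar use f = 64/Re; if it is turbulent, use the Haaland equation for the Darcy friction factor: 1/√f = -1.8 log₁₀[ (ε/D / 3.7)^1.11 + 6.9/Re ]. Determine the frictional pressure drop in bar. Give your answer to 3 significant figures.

ΔP ≈ 1.06 bar

Reynolds number Re = ρVD/μ = 845 · 0.332 · 0.0227 / 0.00744 = 855.9.
Re < 2300 → laminar flow, so f = 64/Re = 64/855.9 = 0.07477 (the turbulent correlation is not needed).
Darcy-Weisbach: ΔP = f(L/D)(ρV²/2) = 0.07477·(694/0.0227)·(845·0.332²/2) = 0.07477·3.057e+04·46.57 = 1.065e+05 Pa.
ΔP = 1.065e+05 Pa = 1.06 bar.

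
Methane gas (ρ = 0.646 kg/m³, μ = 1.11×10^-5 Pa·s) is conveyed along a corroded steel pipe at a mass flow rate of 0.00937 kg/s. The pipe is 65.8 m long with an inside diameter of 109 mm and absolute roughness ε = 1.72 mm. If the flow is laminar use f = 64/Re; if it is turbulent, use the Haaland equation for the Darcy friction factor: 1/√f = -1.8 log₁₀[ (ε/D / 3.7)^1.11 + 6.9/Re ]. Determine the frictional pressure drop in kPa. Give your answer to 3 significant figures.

ΔP ≈ 0.0229 kPa

A = πD²/4 = π(0.109)²/4 = 0.009331 m²; mean velocity V = ṁ/(ρA) = 0.00937/(0.646 · 0.009331) = 1.554 m/s.
Reynolds number Re = ρVD/μ = 0.646 · 1.554 · 0.109 / 1.11e-05 = 9861.
Re > 4000 → turbulent. Relative roughness ε/D = 0.00172/0.109 = 0.0158. Haaland: 1/√f = -1.8 log₁₀[(0.0158/3.7)^1.11 + 6.9/9861] = -1.8 log₁₀[0.00234 + 0.0007] = 4.531, so f = 0.04871.
Darcy-Weisbach: ΔP = f(L/D)(ρV²/2) = 0.04871·(65.8/0.109)·(0.646·1.554²/2) = 0.04871·603.7·0.7804 = 22.95 Pa.
ΔP = 22.95 Pa = 0.0229 kPa.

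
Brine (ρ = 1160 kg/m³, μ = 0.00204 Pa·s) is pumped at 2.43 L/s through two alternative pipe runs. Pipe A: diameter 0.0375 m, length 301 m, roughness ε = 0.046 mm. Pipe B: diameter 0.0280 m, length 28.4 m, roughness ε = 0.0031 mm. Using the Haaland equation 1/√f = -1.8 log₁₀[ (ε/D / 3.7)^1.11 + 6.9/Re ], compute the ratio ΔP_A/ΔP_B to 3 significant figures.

Pipe A: V = Q/A = 0.00243/0.001104 = 2.2 m/s; Re = 4.692e+04; ε/D = 0.00123; Haaland → f = 0.02455; ΔP_A = f(L/D)(ρV²/2) = 5.531e+05 Pa.
Pipe B: V = Q/A = 0.00243/0.0006158 = 3.946 m/s; Re = 6.283e+04; ε/D = 0.000111; Haaland → f = 0.02005; ΔP_B = f(L/D)(ρV²/2) = 1.837e+05 Pa.
ΔP_A/ΔP_B = 5.531e+05/1.837e+05 = 3.01.

ΔP_A/ΔP_B ≈ 3.01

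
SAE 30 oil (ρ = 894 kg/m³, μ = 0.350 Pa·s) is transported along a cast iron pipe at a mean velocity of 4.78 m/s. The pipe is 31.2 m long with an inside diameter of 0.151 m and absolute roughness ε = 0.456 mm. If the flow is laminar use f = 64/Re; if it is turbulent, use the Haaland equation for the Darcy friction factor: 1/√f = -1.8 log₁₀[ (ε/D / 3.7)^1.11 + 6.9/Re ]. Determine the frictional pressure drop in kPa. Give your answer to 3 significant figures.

Reynolds number Re = ρVD/μ = 894 · 4.78 · 0.151 / 0.35 = 1844.
Re < 2300 → laminar flow, so f = 64/Re = 64/1844 = 0.03471 (the turbulent correlation is not needed).
Darcy-Weisbach: ΔP = f(L/D)(ρV²/2) = 0.03471·(31.2/0.151)·(894·4.78²/2) = 0.03471·206.6·1.021e+04 = 7.326e+04 Pa.
ΔP = 7.326e+04 Pa = 73.3 kPa.

ΔP ≈ 73.3 kPa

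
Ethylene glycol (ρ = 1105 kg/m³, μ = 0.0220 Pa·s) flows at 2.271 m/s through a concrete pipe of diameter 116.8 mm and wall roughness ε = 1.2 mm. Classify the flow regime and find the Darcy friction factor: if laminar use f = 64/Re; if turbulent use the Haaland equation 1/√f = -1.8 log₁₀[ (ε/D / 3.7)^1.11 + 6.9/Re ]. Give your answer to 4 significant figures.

f ≈ 0.04217

Re = ρVD/μ = 1105·2.271·0.1168/0.022 = 1.332e+04.
Re > 4000 → turbulent. ε/D = 0.0012/0.1168 = 0.0103; Haaland: 1/√f = -1.8 log₁₀[0.00145 + 0.000518] = 4.87, so f = 0.04217.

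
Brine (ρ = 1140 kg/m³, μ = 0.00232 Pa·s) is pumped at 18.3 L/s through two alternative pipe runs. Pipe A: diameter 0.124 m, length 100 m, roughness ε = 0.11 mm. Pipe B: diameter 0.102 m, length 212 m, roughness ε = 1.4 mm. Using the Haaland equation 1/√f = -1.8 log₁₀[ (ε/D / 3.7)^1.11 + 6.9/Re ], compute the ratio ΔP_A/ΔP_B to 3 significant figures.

ΔP_A/ΔP_B ≈ 0.0902

Pipe A: V = Q/A = 0.0183/0.01208 = 1.515 m/s; Re = 9.233e+04; ε/D = 0.000887; Haaland → f = 0.02174; ΔP_A = f(L/D)(ρV²/2) = 2.295e+04 Pa.
Pipe B: V = Q/A = 0.0183/0.008171 = 2.24 m/s; Re = 1.122e+05; ε/D = 0.0137; Haaland → f = 0.04281; ΔP_B = f(L/D)(ρV²/2) = 2.544e+05 Pa.
ΔP_A/ΔP_B = 2.295e+04/2.544e+05 = 0.0902.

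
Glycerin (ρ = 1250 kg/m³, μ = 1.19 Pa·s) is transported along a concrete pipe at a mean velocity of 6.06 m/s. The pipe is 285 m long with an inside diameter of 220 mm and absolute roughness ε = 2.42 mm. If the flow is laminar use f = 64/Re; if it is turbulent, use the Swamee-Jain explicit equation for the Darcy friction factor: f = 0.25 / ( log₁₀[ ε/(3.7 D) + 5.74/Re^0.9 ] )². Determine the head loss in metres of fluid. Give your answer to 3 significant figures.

Reynolds number Re = ρVD/μ = 1250 · 6.06 · 0.22 / 1.19 = 1400.
Re < 2300 → laminar flow, so f = 64/Re = 64/1400 = 0.0457 (the turbulent correlation is not needed).
Darcy-Weisbach: ΔP = f(L/D)(ρV²/2) = 0.0457·(285/0.22)·(1250·6.06²/2) = 0.0457·1295·2.295e+04 = 1.359e+06 Pa.
Head loss h_f = ΔP/(ρg) = 1.359e+06/(1250·9.81) = 111 m.

h_f ≈ 111 m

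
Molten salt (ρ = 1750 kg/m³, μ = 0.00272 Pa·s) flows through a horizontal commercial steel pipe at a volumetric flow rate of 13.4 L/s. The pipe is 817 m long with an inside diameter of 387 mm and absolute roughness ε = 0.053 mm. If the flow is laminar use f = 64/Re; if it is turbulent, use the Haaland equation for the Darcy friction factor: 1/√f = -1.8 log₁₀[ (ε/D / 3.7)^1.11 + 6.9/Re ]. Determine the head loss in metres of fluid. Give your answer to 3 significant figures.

h_f ≈ 0.0334 m

Q = 13.4 L/s = 13.4/1000 = 0.0134 m³/s.
Cross-sectional area A = πD²/4 = π(0.387)²/4 = 0.1176 m²; mean velocity V = Q/A = 0.0134/0.1176 = 0.1139 m/s.
Reynolds number Re = ρVD/μ = 1750 · 0.1139 · 0.387 / 0.00272 = 2.836e+04.
Re > 4000 → turbulent. Relative roughness ε/D = 5.3e-05/0.387 = 0.000137. Haaland: 1/√f = -1.8 log₁₀[(0.000137/3.7)^1.11 + 6.9/2.836e+04] = -1.8 log₁₀[1.2e-05 + 0.000243] = 6.467, so f = 0.02391.
Darcy-Weisbach: ΔP = f(L/D)(ρV²/2) = 0.02391·(817/0.387)·(1750·0.1139²/2) = 0.02391·2111·11.36 = 573.1 Pa.
Head loss h_f = ΔP/(ρg) = 573.1/(1750·9.81) = 0.0334 m.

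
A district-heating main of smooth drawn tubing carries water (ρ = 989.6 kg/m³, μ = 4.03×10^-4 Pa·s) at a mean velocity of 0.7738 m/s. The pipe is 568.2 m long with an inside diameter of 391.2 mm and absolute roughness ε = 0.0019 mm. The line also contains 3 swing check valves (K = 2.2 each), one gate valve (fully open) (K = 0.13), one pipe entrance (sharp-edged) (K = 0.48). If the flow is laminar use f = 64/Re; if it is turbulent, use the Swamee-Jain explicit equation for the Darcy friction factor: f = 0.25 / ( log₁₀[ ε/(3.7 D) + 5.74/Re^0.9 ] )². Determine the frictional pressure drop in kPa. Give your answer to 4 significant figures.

Reynolds number Re = ρVD/μ = 989.6 · 0.7738 · 0.3912 / 0.000403 = 7.433e+05.
Re > 4000 → turbulent. Relative roughness ε/D = 1.9e-06/0.3912 = 4.86e-06. Swamee-Jain: f = 0.25/(log₁₀[4.86e-06/3.7 + 5.74/7.433e+05^0.9])² = 0.25/(log₁₀[1.31e-06 + 2.98e-05])² = 0.25/(-4.506)² = 0.01231.
Total minor-loss coefficient ΣK = 3·2.2 + 1·0.13 + 1·0.48 = 7.21.
ΔP = [f·L/D + ΣK]·(ρV²/2) = [0.01231·568.2/0.3912 + 7.21]·(989.6·0.7738²/2) = [17.88 + 7.21]·296.3 = 7433 Pa.
ΔP = 7433 Pa = 7.433 kPa.

ΔP ≈ 7.433 kPa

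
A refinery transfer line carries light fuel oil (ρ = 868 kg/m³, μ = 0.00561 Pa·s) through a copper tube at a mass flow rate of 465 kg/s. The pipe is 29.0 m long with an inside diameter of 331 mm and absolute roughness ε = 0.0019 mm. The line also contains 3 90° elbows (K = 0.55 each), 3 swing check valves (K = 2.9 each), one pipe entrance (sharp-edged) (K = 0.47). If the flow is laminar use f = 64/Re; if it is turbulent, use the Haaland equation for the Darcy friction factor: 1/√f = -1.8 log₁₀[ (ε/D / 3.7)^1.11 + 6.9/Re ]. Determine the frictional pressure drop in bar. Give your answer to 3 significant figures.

A = πD²/4 = π(0.331)²/4 = 0.08605 m²; mean velocity V = ṁ/(ρA) = 465/(868 · 0.08605) = 6.226 m/s.
Reynolds number Re = ρVD/μ = 868 · 6.226 · 0.331 / 0.00561 = 3.188e+05.
Re > 4000 → turbulent. Relative roughness ε/D = 1.9e-06/0.331 = 5.74e-06. Haaland: 1/√f = -1.8 log₁₀[(5.74e-06/3.7)^1.11 + 6.9/3.188e+05] = -1.8 log₁₀[3.56e-07 + 2.16e-05] = 8.384, so f = 0.01423.
Total minor-loss coefficient ΣK = 3·0.55 + 3·2.9 + 1·0.47 = 10.8.
ΔP = [f·L/D + ΣK]·(ρV²/2) = [0.01423·29/0.331 + 10.8]·(868·6.226²/2) = [1.247 + 10.8]·1.682e+04 = 2.03e+05 Pa.
ΔP = 2.03e+05 Pa = 2.03 bar.

ΔP ≈ 2.03 bar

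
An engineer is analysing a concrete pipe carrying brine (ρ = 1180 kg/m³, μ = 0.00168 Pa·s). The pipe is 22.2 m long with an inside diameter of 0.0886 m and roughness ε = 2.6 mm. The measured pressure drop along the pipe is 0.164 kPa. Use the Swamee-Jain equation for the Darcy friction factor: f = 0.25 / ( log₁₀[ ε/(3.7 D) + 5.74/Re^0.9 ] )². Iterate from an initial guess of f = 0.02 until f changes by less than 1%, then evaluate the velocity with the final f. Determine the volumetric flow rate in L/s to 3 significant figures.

Rearranging Darcy-Weisbach: V = √(2·ΔP·D/(f·L·ρ)). With ε/D = 0.0026/0.0886 = 0.0293, iterate starting from f = 0.02:
  f = 0.02 → V = √(2·164·0.0886/(0.02·22.2·1180)) = 0.2355 m/s; Re = ρVD/μ = 1.466e+04; f → 0.0596
  f = 0.0596 → V = 0.1364 m/s; Re = 8490; f → 0.06141
  f = 0.06141 → V = 0.1344 m/s; Re = 8364; f → 0.06147
Converged (Δf/f < 1%). With the final f = 0.06147: V = √(2·164·0.0886/(0.06147·22.2·1180)) = 0.1343 m/s.
Q = V·A = 0.1343·(π/4·0.0886²) = 0.0008282 m³/s = 0.828 L/s.

Q ≈ 0.828 L/s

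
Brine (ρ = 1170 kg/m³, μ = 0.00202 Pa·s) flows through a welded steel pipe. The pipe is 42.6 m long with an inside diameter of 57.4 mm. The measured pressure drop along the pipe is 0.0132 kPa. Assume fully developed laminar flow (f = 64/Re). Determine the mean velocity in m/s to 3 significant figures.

V ≈ 0.0158 m/s

For laminar flow, f = 64/Re with Re = ρVD/μ, so Darcy-Weisbach reduces to ΔP = 32μLV/D². Solving for V: V = ΔP·D²/(32μL) = 13.2·(0.0574)²/(32·0.00202·42.6) = 0.01579 m/s.
Check: Re = ρVD/μ = 1170·0.01579·0.0574/0.00202 = 525.1 < 2300, so the laminar assumption holds.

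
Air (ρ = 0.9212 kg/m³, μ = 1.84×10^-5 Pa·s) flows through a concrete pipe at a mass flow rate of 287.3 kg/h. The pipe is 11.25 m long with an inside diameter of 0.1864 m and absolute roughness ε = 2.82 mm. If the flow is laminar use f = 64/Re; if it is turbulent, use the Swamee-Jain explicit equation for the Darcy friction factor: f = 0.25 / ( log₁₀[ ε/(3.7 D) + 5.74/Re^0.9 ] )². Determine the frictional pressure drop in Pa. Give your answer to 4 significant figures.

ΔP ≈ 12.85 Pa

ṁ = 287.3 kg/h = 287.3/3600 = 0.07981 kg/s.
A = πD²/4 = π(0.1864)²/4 = 0.02729 m²; mean velocity V = ṁ/(ρA) = 0.07981/(0.9212 · 0.02729) = 3.175 m/s.
Reynolds number Re = ρVD/μ = 0.9212 · 3.175 · 0.1864 / 1.84e-05 = 2.963e+04.
Re > 4000 → turbulent. Relative roughness ε/D = 0.00282/0.1864 = 0.0151. Swamee-Jain: f = 0.25/(log₁₀[0.0151/3.7 + 5.74/2.963e+04^0.9])² = 0.25/(log₁₀[0.00409 + 0.000543])² = 0.25/(-2.334)² = 0.04588.
Darcy-Weisbach: ΔP = f(L/D)(ρV²/2) = 0.04588·(11.25/0.1864)·(0.9212·3.175²/2) = 0.04588·60.35·4.642 = 12.85 Pa.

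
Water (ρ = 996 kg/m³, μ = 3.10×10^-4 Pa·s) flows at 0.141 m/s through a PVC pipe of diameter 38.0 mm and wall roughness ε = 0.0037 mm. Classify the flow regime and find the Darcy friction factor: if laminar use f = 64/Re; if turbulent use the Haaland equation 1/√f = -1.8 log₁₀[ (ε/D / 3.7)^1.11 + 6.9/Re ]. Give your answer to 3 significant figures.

Re = ρVD/μ = 996·0.141·0.038/0.00031 = 1.721e+04.
Re > 4000 → turbulent. ε/D = 3.7e-06/0.038 = 9.74e-05; Haaland: 1/√f = -1.8 log₁₀[8.25e-06 + 0.000401] = 6.099, so f = 0.02689.

f ≈ 0.0269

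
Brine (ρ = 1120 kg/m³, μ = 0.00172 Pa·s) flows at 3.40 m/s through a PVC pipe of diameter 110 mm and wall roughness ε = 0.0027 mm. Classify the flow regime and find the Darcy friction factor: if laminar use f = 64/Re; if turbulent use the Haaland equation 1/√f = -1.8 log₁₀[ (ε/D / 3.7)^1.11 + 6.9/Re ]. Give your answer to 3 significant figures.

f ≈ 0.0151

Re = ρVD/μ = 1120·3.4·0.11/0.00172 = 2.435e+05.
Re > 4000 → turbulent. ε/D = 2.7e-06/0.11 = 2.45e-05; Haaland: 1/√f = -1.8 log₁₀[1.79e-06 + 2.83e-05] = 8.138, so f = 0.0151.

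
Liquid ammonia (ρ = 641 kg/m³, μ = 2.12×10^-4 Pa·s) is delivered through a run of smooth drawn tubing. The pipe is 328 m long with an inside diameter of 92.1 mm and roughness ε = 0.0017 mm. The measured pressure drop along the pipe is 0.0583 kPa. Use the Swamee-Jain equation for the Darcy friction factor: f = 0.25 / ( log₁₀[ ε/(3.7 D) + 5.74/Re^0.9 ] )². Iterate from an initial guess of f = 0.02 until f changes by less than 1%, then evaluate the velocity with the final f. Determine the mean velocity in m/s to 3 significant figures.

Rearranging Darcy-Weisbach: V = √(2·ΔP·D/(f·L·ρ)). With ε/D = 1.7e-06/0.0921 = 1.85e-05, iterate starting from f = 0.02:
  f = 0.02 → V = √(2·58.3·0.0921/(0.02·328·641)) = 0.05054 m/s; Re = ρVD/μ = 1.407e+04; f → 0.02829
  f = 0.02829 → V = 0.04249 m/s; Re = 1.183e+04; f → 0.02962
  f = 0.02962 → V = 0.04152 m/s; Re = 1.156e+04; f → 0.02981
Converged (Δf/f < 1%). With the final f = 0.02981: V = √(2·58.3·0.0921/(0.02981·328·641)) = 0.0414 m/s.

V ≈ 0.0414 m/s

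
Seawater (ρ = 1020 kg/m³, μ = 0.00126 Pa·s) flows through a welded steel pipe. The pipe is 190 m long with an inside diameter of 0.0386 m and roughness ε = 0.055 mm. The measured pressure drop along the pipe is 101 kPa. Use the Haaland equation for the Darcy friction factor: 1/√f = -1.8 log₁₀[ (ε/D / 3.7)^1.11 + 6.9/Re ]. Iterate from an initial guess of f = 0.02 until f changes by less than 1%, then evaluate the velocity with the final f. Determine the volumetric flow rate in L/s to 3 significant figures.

Q ≈ 1.47 L/s

Rearranging Darcy-Weisbach: V = √(2·ΔP·D/(f·L·ρ)). With ε/D = 5.5e-05/0.0386 = 0.00142, iterate starting from f = 0.02:
  f = 0.02 → V = √(2·1.01e+05·0.0386/(0.02·190·1020)) = 1.418 m/s; Re = ρVD/μ = 4.432e+04; f → 0.02523
  f = 0.02523 → V = 1.263 m/s; Re = 3.946e+04; f → 0.0256
  f = 0.0256 → V = 1.254 m/s; Re = 3.917e+04; f → 0.02562
Converged (Δf/f < 1%). With the final f = 0.02562: V = √(2·1.01e+05·0.0386/(0.02562·190·1020)) = 1.253 m/s.
Q = V·A = 1.253·(π/4·0.0386²) = 0.001466 m³/s = 1.47 L/s.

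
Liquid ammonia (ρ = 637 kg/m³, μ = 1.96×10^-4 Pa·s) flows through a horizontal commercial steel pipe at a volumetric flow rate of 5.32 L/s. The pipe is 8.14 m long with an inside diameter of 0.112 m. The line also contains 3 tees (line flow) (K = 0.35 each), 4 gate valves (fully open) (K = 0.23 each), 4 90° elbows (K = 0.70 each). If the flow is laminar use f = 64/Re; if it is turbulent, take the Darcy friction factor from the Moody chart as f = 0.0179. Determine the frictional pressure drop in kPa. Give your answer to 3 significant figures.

ΔP ≈ 0.564 kPa

Q = 5.32 L/s = 5.32/1000 = 0.00532 m³/s.
Cross-sectional area A = πD²/4 = π(0.112)²/4 = 0.009852 m²; mean velocity V = Q/A = 0.00532/0.009852 = 0.54 m/s.
Reynolds number Re = ρVD/μ = 637 · 0.54 · 0.112 / 0.000196 = 1.966e+05.
Re > 4000 → turbulent; use the Moody-chart value f = 0.0179.
Total minor-loss coefficient ΣK = 3·0.35 + 4·0.23 + 4·0.7 = 4.77.
ΔP = [f·L/D + ΣK]·(ρV²/2) = [0.0179·8.14/0.112 + 4.77]·(637·0.54²/2) = [1.301 + 4.77]·92.87 = 563.8 Pa.
ΔP = 563.8 Pa = 0.564 kPa.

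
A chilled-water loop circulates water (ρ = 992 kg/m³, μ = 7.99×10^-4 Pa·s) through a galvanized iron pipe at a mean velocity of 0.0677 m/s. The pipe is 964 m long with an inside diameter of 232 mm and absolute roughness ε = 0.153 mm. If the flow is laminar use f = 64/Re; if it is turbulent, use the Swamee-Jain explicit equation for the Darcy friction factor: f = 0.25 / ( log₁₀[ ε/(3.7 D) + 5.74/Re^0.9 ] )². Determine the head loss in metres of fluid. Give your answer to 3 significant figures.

Reynolds number Re = ρVD/μ = 992 · 0.0677 · 0.232 / 0.000799 = 1.95e+04.
Re > 4000 → turbulent. Relative roughness ε/D = 0.000153/0.232 = 0.000659. Swamee-Jain: f = 0.25/(log₁₀[0.000659/3.7 + 5.74/1.95e+04^0.9])² = 0.25/(log₁₀[0.000178 + 0.00079])² = 0.25/(-3.014)² = 0.02752.
Darcy-Weisbach: ΔP = f(L/D)(ρV²/2) = 0.02752·(964/0.232)·(992·0.0677²/2) = 0.02752·4155·2.273 = 260 Pa.
Head loss h_f = ΔP/(ρg) = 260/(992·9.81) = 0.0267 m.

h_f ≈ 0.0267 m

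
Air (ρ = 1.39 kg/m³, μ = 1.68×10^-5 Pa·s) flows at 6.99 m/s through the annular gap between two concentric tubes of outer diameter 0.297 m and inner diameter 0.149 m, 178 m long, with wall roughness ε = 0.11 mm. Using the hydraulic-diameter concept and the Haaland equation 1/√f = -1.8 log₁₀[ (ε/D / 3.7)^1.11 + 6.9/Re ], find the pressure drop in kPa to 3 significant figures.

ΔP ≈ 0.874 kPa

Hydraulic diameter D_h = 4A/P = D_o - D_i = 0.297 - 0.149 = 0.148 m.
Re = ρVD_h/μ = 1.39·6.99·0.148/1.68e-05 = 8.559e+04.
ε/D_h = 0.00011/0.148 = 0.000743; Haaland gives 1/√f = -1.8 log₁₀[7.88e-05+8.06e-05] = 6.836, so f = 0.0214.
ΔP = f(L/D_h)(ρV²/2) = 0.0214·178/0.148·33.96 = 874 Pa.
ΔP = 0.874 kPa.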